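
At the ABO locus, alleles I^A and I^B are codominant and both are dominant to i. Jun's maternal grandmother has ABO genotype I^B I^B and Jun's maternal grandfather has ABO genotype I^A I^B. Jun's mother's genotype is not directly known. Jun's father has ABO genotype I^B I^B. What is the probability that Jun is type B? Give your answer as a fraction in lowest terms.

3/4

Jun's mother's ABO genotype from I^B I^B × I^A I^B: 1/2 I^A I^B, 1/2 I^B I^B.
Crossing each possibility with the father I^B I^B and summing P(type B): 1/2·1/2 + 1/2·1 = 3/4.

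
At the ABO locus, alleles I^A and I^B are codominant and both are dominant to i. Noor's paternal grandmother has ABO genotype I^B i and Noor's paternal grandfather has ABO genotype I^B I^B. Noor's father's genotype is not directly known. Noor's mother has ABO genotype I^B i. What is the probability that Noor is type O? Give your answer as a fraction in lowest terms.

1/8

Noor's father's ABO genotype from I^B i × I^B I^B: 1/2 I^B I^B, 1/2 I^B i.
Crossing each possibility with the mother I^B i and summing P(type O): 1/2·0 + 1/2·1/4 = 1/8.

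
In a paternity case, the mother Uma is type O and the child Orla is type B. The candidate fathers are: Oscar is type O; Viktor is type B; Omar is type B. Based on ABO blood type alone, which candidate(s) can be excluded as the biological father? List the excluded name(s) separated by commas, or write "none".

Oscar

A candidate is excluded only if no genotype consistent with his phenotype could produce a type B child with a type O mother.
Oscar (type O): no genotype consistent with that phenotype can produce a type-B child with a type-O mother.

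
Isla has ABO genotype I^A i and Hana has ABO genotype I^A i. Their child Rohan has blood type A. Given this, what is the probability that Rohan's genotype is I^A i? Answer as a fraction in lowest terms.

Cross I^A i × I^A i → 1/4 I^A I^A, 1/2 I^A i, 1/4 i i.
Type-A genotypes among offspring: I^A I^A (1/4), I^A i (1/2); total 3/4.
P(I^A i | type A) = (1/2) / (3/4) = 2/3.

2/3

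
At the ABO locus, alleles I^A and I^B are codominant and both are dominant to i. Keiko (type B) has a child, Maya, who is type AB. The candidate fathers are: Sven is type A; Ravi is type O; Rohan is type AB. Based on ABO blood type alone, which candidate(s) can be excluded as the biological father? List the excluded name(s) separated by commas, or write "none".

A candidate is excluded only if no genotype consistent with his phenotype could produce a type AB child with a type B mother.
Ravi (type O): no genotype consistent with that phenotype can produce a type-AB child with a type-B mother.

Ravi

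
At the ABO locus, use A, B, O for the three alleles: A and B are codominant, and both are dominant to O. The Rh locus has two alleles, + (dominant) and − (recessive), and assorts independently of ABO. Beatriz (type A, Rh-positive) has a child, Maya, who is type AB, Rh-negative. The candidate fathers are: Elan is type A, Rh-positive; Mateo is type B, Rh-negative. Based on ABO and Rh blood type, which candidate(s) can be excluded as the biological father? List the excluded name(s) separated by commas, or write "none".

Elan

A candidate is excluded only if no genotype consistent with his phenotype could produce a type AB, Rh-negative child with a type A, Rh-positive mother.
Elan (type A, Rh+): no genotype consistent with that phenotype can produce a type-AB Rh- child with a type-A mother.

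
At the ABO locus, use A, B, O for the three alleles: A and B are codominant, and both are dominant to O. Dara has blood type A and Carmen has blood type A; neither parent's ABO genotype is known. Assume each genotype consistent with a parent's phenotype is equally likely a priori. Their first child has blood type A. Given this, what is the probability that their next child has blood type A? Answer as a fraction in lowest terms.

19/20

Possible genotypes: Dara ∈ {AA, AO}; Carmen ∈ {AA, AO}.
Weight each parental genotype pair by prior × P(type-A child):
  AA × AA: posterior weight 4/15; P(next child type A) = 1.
  AA × AO: posterior weight 4/15; P(next child type A) = 1.
  AO × AA: posterior weight 4/15; P(next child type A) = 1.
  AO × AO: posterior weight 1/5; P(next child type A) = 3/4.
Weighted sum = 19/20.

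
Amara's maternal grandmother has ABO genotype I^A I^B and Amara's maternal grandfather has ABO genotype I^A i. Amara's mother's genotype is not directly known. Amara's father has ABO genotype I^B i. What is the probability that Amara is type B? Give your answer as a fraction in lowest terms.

Amara's mother's ABO genotype from I^A I^B × I^A i: 1/4 I^A I^A, 1/4 I^A I^B, 1/4 I^A i, 1/4 I^B i.
Crossing each possibility with the father I^B i and summing P(type B): 1/4·0 + 1/4·1/2 + 1/4·1/4 + 1/4·3/4 = 3/8.

3/8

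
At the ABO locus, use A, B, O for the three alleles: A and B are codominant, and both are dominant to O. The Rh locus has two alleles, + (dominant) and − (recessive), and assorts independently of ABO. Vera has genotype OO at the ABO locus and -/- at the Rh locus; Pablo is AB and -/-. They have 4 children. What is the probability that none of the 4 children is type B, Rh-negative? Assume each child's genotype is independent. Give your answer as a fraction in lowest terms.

1/16

ABO cross OO × AB → 1/2 A, 1/2 B.
Rh cross -/- × -/- → 1 Rh-; so P(type B, Rh-negative) = 1/2 × 1 = 1/2 per child.
P(not type B, Rh-negative) = 1/2 for one child; (1/2)^4 = 1/16.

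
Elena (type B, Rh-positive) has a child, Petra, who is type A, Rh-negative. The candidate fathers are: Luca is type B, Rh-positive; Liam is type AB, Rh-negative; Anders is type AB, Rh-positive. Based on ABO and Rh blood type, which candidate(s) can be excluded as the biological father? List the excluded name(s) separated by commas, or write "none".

A candidate is excluded only if no genotype consistent with his phenotype could produce a type A, Rh-negative child with a type B, Rh-positive mother.
Luca (type B, Rh+): no genotype consistent with that phenotype can produce a type-A Rh- child with a type-B mother.

Luca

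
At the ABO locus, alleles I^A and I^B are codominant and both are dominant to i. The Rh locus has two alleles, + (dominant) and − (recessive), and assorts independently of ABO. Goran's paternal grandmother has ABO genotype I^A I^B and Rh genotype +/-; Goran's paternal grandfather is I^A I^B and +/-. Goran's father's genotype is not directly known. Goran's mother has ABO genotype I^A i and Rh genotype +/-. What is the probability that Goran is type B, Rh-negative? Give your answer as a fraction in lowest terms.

Goran's father's ABO genotype from I^A I^B × I^A I^B: 1/4 I^A I^A, 1/2 I^A I^B, 1/4 I^B I^B.
Crossing each possibility with the mother I^A i and summing P(type B): 1/4·0 + 1/2·1/4 + 1/4·1/2 = 1/4.
Similarly for Rh via the father's Rh distribution: P(Rh-) = 1/4.
Independent loci: 1/4 × 1/4 = 1/16.

1/16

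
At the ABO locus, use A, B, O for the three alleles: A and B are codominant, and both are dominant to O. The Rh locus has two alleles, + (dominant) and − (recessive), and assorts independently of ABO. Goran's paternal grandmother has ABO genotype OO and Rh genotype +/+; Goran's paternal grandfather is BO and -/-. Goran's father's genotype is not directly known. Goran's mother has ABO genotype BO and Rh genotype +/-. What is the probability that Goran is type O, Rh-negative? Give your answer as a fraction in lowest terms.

Goran's father's ABO genotype from OO × BO: 1/2 BO, 1/2 OO.
Crossing each possibility with the mother BO and summing P(type O): 1/2·1/4 + 1/2·1/2 = 3/8.
Similarly for Rh via the father's Rh distribution: P(Rh-) = 1/4.
Independent loci: 3/8 × 1/4 = 3/32.

3/32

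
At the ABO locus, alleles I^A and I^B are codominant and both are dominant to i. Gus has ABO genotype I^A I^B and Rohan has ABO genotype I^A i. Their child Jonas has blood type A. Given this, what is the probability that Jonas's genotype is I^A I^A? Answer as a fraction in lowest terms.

1/2

Cross I^A I^B × I^A i → 1/4 I^A I^A, 1/4 I^A I^B, 1/4 I^A i, 1/4 I^B i.
Type-A genotypes among offspring: I^A I^A (1/4), I^A i (1/4); total 1/2.
P(I^A I^A | type A) = (1/4) / (1/2) = 1/2.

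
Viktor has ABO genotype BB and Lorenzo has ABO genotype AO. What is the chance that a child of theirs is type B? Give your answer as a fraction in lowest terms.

1/2

ABO cross BB × AO → offspring phenotypes: 1/2 B, 1/2 AB.
So P(type B) = 1/2.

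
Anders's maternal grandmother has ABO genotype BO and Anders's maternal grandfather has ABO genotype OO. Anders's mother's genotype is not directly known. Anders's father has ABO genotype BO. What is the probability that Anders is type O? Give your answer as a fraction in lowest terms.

3/8

Anders's mother's ABO genotype from BO × OO: 1/2 BO, 1/2 OO.
Crossing each possibility with the father BO and summing P(type O): 1/2·1/4 + 1/2·1/2 = 3/8.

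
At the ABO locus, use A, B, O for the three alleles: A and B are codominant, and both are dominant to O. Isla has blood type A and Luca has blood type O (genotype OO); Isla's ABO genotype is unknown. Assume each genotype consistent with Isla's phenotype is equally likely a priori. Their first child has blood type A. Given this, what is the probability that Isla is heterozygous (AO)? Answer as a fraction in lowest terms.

Possible genotypes: Isla ∈ {AA, AO}; Luca ∈ {OO}.
Weight each parental genotype pair by prior × P(type-A child):
  AA × OO: posterior weight 2/3.
  AO × OO: posterior weight 1/3.
Sum the posterior weight over pairs where Isla is AO: 1/3.

1/3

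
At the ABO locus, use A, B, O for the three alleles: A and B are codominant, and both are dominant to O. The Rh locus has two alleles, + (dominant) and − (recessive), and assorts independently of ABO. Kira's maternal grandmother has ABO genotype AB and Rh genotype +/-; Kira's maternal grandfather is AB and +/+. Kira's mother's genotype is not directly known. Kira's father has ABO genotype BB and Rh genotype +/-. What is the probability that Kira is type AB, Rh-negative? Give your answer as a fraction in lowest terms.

Kira's mother's ABO genotype from AB × AB: 1/4 AA, 1/2 AB, 1/4 BB.
Crossing each possibility with the father BB and summing P(type AB): 1/4·1 + 1/2·1/2 + 1/4·0 = 1/2.
Similarly for Rh via the mother's Rh distribution: P(Rh-) = 1/8.
Independent loci: 1/2 × 1/8 = 1/16.

1/16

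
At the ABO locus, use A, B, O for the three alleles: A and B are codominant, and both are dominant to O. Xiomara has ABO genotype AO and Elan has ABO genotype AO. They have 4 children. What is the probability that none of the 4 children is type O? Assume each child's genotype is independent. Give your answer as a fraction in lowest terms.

81/256

ABO cross AO × AO → 1/4 O, 3/4 A.
So P(type O) = 1/4 per child.
P(not type O) = 3/4 for one child; (3/4)^4 = 81/256.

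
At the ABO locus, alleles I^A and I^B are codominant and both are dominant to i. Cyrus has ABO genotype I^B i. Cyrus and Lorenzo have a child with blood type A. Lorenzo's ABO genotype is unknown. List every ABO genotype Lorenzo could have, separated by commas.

For each candidate genotype of Lorenzo, check whether crossing it with I^B i can produce every observed child phenotype.
  I^A I^A → possible child types {A, AB} ✓
  I^A I^B → possible child types {A, B, AB} ✓
  I^A i → possible child types {O, A, B, AB} ✓
  I^B I^B → possible child types {B} ✗
  I^B i → possible child types {O, B} ✗
  i i → possible child types {O, B} ✗

I^A I^A, I^A I^B, I^A i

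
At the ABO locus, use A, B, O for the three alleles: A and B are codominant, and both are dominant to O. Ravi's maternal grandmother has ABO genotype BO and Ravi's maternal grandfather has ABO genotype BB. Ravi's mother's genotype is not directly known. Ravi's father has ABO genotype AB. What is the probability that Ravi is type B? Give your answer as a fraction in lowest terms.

1/2

Ravi's mother's ABO genotype from BO × BB: 1/2 BB, 1/2 BO.
Crossing each possibility with the father AB and summing P(type B): 1/2·1/2 + 1/2·1/2 = 1/2.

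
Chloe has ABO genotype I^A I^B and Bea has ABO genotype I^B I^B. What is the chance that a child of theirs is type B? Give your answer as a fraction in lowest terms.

1/2

ABO cross I^A I^B × I^B I^B → offspring phenotypes: 1/2 B, 1/2 AB.
So P(type B) = 1/2.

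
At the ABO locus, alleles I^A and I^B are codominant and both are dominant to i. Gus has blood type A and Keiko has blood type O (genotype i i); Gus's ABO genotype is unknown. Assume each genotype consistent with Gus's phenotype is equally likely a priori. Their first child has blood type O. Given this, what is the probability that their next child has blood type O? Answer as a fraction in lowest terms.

Possible genotypes: Gus ∈ {I^A I^A, I^A i}; Keiko ∈ {i i}.
Weight each parental genotype pair by prior × P(type-O child):
  I^A i × i i: posterior weight 1; P(next child type O) = 1/2.
Weighted sum = 1/2.

1/2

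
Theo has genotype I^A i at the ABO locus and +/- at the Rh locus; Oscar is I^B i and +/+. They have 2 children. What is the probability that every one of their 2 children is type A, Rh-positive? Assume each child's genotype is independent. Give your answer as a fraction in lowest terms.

1/16

ABO cross I^A i × I^B i → 1/4 O, 1/4 A, 1/4 B, 1/4 AB.
Rh cross +/- × +/+ → 1 Rh+; so P(type A, Rh-positive) = 1/4 × 1 = 1/4 per child.
All 2 independent: (1/4)^2 = 1/16.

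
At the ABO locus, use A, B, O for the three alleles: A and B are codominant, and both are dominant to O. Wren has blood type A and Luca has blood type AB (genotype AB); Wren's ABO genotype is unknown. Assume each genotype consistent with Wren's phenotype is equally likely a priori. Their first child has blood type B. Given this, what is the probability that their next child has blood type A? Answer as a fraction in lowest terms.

Possible genotypes: Wren ∈ {AA, AO}; Luca ∈ {AB}.
Weight each parental genotype pair by prior × P(type-B child):
  AO × AB: posterior weight 1; P(next child type A) = 1/2.
Weighted sum = 1/2.

1/2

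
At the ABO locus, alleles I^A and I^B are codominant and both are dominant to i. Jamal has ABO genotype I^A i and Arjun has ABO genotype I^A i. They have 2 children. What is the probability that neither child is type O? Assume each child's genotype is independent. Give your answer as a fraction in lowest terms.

9/16

ABO cross I^A i × I^A i → 1/4 O, 3/4 A.
So P(type O) = 1/4 per child.
P(not type O) = 3/4 for one child; (3/4)^2 = 9/16.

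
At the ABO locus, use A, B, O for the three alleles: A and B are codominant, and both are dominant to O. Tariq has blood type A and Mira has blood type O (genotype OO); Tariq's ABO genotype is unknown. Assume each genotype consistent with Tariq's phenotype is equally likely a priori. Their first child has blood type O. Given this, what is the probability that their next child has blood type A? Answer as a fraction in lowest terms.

1/2

Possible genotypes: Tariq ∈ {AA, AO}; Mira ∈ {OO}.
Weight each parental genotype pair by prior × P(type-O child):
  AO × OO: posterior weight 1; P(next child type A) = 1/2.
Weighted sum = 1/2.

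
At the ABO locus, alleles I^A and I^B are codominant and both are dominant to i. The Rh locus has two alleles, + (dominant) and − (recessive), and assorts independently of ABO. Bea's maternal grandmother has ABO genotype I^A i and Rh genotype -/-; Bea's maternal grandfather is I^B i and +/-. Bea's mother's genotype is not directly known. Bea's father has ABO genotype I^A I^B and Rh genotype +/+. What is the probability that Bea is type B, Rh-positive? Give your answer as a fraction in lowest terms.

3/8

Bea's mother's ABO genotype from I^A i × I^B i: 1/4 I^A I^B, 1/4 I^A i, 1/4 I^B i, 1/4 i i.
Crossing each possibility with the father I^A I^B and summing P(type B): 1/4·1/4 + 1/4·1/4 + 1/4·1/2 + 1/4·1/2 = 3/8.
Similarly for Rh via the mother's Rh distribution: P(Rh+) = 1.
Independent loci: 3/8 × 1 = 3/8.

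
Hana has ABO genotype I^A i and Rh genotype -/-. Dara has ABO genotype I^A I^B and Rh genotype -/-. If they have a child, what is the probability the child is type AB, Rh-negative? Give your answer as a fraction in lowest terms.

1/4

ABO cross I^A i × I^A I^B → offspring phenotypes: 1/2 A, 1/4 B, 1/4 AB.
Rh cross -/- × -/- → 1 Rh-.
Independent loci: P(type AB, Rh-negative) = 1/4 × 1 = 1/4.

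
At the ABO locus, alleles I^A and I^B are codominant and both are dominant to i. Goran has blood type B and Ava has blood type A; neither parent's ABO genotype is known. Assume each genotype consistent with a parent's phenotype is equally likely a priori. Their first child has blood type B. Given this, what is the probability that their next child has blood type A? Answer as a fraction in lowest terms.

1/12

Possible genotypes: Goran ∈ {I^B I^B, I^B i}; Ava ∈ {I^A I^A, I^A i}.
Weight each parental genotype pair by prior × P(type-B child):
  I^B I^B × I^A i: posterior weight 2/3; P(next child type A) = 0.
  I^B i × I^A i: posterior weight 1/3; P(next child type A) = 1/4.
Weighted sum = 1/12.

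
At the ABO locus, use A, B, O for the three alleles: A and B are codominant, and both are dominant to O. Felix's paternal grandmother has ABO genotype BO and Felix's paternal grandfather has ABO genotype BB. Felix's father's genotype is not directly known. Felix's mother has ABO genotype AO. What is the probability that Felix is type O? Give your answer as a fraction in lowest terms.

1/8

Felix's father's ABO genotype from BO × BB: 1/2 BB, 1/2 BO.
Crossing each possibility with the mother AO and summing P(type O): 1/2·0 + 1/2·1/4 = 1/8.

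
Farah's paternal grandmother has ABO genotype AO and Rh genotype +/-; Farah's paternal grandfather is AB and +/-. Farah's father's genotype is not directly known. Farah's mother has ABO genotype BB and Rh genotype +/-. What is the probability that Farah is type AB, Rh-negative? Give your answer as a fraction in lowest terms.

Farah's father's ABO genotype from AO × AB: 1/4 AA, 1/4 AB, 1/4 AO, 1/4 BO.
Crossing each possibility with the mother BB and summing P(type AB): 1/4·1 + 1/4·1/2 + 1/4·1/2 + 1/4·0 = 1/2.
Similarly for Rh via the father's Rh distribution: P(Rh-) = 1/4.
Independent loci: 1/2 × 1/4 = 1/8.

1/8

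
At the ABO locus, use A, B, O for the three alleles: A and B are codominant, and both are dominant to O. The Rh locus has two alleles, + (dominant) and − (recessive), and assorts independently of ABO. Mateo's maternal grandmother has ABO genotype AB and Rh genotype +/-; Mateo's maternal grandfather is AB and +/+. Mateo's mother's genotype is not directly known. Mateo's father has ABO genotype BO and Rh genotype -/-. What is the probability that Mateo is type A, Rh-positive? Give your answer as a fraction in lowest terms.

3/16

Mateo's mother's ABO genotype from AB × AB: 1/4 AA, 1/2 AB, 1/4 BB.
Crossing each possibility with the father BO and summing P(type A): 1/4·1/2 + 1/2·1/4 + 1/4·0 = 1/4.
Similarly for Rh via the mother's Rh distribution: P(Rh+) = 3/4.
Independent loci: 1/4 × 3/4 = 3/16.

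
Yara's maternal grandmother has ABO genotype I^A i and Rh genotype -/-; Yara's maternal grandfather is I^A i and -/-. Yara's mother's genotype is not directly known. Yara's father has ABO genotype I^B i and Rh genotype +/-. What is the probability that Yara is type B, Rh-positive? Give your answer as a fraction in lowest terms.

1/8

Yara's mother's ABO genotype from I^A i × I^A i: 1/4 I^A I^A, 1/2 I^A i, 1/4 i i.
Crossing each possibility with the father I^B i and summing P(type B): 1/4·0 + 1/2·1/4 + 1/4·1/2 = 1/4.
Similarly for Rh via the mother's Rh distribution: P(Rh+) = 1/2.
Independent loci: 1/4 × 1/2 = 1/8.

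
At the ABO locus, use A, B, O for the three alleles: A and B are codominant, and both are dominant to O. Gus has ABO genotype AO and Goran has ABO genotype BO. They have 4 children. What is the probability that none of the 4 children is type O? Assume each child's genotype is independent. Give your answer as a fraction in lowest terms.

ABO cross AO × BO → 1/4 O, 1/4 A, 1/4 B, 1/4 AB.
So P(type O) = 1/4 per child.
P(not type O) = 3/4 for one child; (3/4)^4 = 81/256.

81/256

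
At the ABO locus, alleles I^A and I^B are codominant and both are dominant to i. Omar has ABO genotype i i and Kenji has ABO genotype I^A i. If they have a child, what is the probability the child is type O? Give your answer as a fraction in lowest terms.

ABO cross i i × I^A i → offspring phenotypes: 1/2 O, 1/2 A.
So P(type O) = 1/2.

1/2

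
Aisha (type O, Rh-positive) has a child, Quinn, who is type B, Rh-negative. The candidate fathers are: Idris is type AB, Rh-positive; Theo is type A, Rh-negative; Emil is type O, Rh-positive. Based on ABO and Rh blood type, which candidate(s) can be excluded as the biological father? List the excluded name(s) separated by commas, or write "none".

Theo, Emil

A candidate is excluded only if no genotype consistent with his phenotype could produce a type B, Rh-negative child with a type O, Rh-positive mother.
Theo (type A, Rh-): no genotype consistent with that phenotype can produce a type-B Rh- child with a type-O mother.
Emil (type O, Rh+): no genotype consistent with that phenotype can produce a type-B Rh- child with a type-O mother.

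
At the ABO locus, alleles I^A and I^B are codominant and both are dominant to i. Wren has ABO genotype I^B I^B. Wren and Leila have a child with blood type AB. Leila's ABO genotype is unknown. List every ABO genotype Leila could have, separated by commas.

For each candidate genotype of Leila, check whether crossing it with I^B I^B can produce every observed child phenotype.
  I^A I^A → possible child types {AB} ✓
  I^A I^B → possible child types {B, AB} ✓
  I^A i → possible child types {B, AB} ✓
  I^B I^B → possible child types {B} ✗
  I^B i → possible child types {B} ✗
  i i → possible child types {B} ✗

I^A I^A, I^A I^B, I^A i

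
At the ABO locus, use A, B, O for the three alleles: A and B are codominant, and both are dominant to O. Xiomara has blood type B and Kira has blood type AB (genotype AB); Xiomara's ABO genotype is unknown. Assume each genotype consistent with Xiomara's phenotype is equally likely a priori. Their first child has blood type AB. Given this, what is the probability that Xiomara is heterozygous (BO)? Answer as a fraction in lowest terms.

Possible genotypes: Xiomara ∈ {BB, BO}; Kira ∈ {AB}.
Weight each parental genotype pair by prior × P(type-AB child):
  BB × AB: posterior weight 2/3.
  BO × AB: posterior weight 1/3.
Sum the posterior weight over pairs where Xiomara is BO: 1/3.

1/3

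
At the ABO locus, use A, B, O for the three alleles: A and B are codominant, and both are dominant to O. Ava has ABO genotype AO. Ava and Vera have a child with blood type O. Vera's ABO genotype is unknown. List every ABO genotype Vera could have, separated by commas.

For each candidate genotype of Vera, check whether crossing it with AO can produce every observed child phenotype.
  AA → possible child types {A} ✗
  AB → possible child types {A, B, AB} ✗
  AO → possible child types {O, A} ✓
  BB → possible child types {B, AB} ✗
  BO → possible child types {O, A, B, AB} ✓
  OO → possible child types {O, A} ✓

AO, BO, OO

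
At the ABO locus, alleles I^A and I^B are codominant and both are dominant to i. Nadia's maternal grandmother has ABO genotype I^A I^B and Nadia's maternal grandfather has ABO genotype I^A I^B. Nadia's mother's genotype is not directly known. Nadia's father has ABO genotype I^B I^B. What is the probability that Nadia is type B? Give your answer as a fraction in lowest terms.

Nadia's mother's ABO genotype from I^A I^B × I^A I^B: 1/4 I^A I^A, 1/2 I^A I^B, 1/4 I^B I^B.
Crossing each possibility with the father I^B I^B and summing P(type B): 1/4·0 + 1/2·1/2 + 1/4·1 = 1/2.

1/2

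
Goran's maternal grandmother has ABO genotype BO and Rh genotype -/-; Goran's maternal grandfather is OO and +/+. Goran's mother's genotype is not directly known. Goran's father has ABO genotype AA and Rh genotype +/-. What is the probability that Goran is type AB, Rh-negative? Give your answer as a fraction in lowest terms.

1/16

Goran's mother's ABO genotype from BO × OO: 1/2 BO, 1/2 OO.
Crossing each possibility with the father AA and summing P(type AB): 1/2·1/2 + 1/2·0 = 1/4.
Similarly for Rh via the mother's Rh distribution: P(Rh-) = 1/4.
Independent loci: 1/4 × 1/4 = 1/16.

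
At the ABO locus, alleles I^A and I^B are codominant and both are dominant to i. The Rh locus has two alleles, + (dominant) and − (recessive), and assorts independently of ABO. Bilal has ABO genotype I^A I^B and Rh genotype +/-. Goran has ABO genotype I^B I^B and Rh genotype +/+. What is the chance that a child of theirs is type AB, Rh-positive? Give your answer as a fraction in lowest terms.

ABO cross I^A I^B × I^B I^B → offspring phenotypes: 1/2 B, 1/2 AB.
Rh cross +/- × +/+ → 1 Rh+.
Independent loci: P(type AB, Rh-positive) = 1/2 × 1 = 1/2.

1/2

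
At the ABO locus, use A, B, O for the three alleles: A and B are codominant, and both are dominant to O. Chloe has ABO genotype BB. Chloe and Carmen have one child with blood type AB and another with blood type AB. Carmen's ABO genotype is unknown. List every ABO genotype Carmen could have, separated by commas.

AA, AB, AO

For each candidate genotype of Carmen, check whether crossing it with BB can produce every observed child phenotype.
  AA → possible child types {AB} ✓
  AB → possible child types {B, AB} ✓
  AO → possible child types {B, AB} ✓
  BB → possible child types {B} ✗
  BO → possible child types {B} ✗
  OO → possible child types {B} ✗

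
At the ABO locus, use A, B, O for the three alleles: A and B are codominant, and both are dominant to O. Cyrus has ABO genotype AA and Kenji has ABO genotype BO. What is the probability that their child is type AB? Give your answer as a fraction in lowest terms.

ABO cross AA × BO → offspring phenotypes: 1/2 A, 1/2 AB.
So P(type AB) = 1/2.

1/2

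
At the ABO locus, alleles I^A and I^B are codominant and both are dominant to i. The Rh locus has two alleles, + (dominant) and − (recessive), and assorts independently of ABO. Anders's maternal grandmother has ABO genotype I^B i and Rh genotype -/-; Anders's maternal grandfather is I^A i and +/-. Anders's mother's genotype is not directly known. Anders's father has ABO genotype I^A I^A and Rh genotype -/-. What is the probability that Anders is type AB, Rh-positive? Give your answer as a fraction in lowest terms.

1/16

Anders's mother's ABO genotype from I^B i × I^A i: 1/4 I^A I^B, 1/4 I^A i, 1/4 I^B i, 1/4 i i.
Crossing each possibility with the father I^A I^A and summing P(type AB): 1/4·1/2 + 1/4·0 + 1/4·1/2 + 1/4·0 = 1/4.
Similarly for Rh via the mother's Rh distribution: P(Rh+) = 1/4.
Independent loci: 1/4 × 1/4 = 1/16.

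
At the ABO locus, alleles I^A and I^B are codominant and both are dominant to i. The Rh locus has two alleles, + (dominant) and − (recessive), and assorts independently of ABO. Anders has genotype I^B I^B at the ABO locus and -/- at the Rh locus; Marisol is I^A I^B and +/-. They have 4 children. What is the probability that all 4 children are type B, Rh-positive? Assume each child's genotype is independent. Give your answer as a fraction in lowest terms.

ABO cross I^B I^B × I^A I^B → 1/2 B, 1/2 AB.
Rh cross -/- × +/- → 1/2 Rh+, 1/2 Rh-; so P(type B, Rh-positive) = 1/2 × 1/2 = 1/4 per child.
All 4 independent: (1/4)^4 = 1/256.

1/256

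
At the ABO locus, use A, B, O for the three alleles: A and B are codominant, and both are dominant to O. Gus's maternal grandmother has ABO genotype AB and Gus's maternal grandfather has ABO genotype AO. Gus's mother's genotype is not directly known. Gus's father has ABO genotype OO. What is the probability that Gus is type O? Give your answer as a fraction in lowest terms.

1/4

Gus's mother's ABO genotype from AB × AO: 1/4 AA, 1/4 AB, 1/4 AO, 1/4 BO.
Crossing each possibility with the father OO and summing P(type O): 1/4·0 + 1/4·0 + 1/4·1/2 + 1/4·1/2 = 1/4.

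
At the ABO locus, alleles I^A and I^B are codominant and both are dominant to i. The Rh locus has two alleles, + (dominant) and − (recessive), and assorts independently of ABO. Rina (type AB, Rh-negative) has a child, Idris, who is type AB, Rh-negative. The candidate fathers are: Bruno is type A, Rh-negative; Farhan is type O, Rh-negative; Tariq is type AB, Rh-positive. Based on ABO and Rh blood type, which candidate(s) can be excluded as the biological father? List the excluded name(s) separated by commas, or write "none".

A candidate is excluded only if no genotype consistent with his phenotype could produce a type AB, Rh-negative child with a type AB, Rh-negative mother.
Farhan (type O, Rh-): no genotype consistent with that phenotype can produce a type-AB Rh- child with a type-AB mother.

Farhan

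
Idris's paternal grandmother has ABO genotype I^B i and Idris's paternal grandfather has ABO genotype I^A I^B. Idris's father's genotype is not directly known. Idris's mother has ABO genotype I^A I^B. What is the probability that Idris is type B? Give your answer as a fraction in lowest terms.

3/8

Idris's father's ABO genotype from I^B i × I^A I^B: 1/4 I^A I^B, 1/4 I^A i, 1/4 I^B I^B, 1/4 I^B i.
Crossing each possibility with the mother I^A I^B and summing P(type B): 1/4·1/4 + 1/4·1/4 + 1/4·1/2 + 1/4·1/2 = 3/8.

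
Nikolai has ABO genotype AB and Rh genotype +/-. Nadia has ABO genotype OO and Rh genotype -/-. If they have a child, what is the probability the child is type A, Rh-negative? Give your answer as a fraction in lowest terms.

1/4

ABO cross AB × OO → offspring phenotypes: 1/2 A, 1/2 B.
Rh cross +/- × -/- → 1/2 Rh+, 1/2 Rh-.
Independent loci: P(type A, Rh-negative) = 1/2 × 1/2 = 1/4.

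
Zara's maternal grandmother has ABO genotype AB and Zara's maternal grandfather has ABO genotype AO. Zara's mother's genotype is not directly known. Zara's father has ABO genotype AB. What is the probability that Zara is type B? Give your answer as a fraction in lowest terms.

Zara's mother's ABO genotype from AB × AO: 1/4 AA, 1/4 AB, 1/4 AO, 1/4 BO.
Crossing each possibility with the father AB and summing P(type B): 1/4·0 + 1/4·1/4 + 1/4·1/4 + 1/4·1/2 = 1/4.

1/4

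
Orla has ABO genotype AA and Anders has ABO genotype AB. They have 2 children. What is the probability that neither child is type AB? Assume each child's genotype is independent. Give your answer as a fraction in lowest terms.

1/4

ABO cross AA × AB → 1/2 A, 1/2 AB.
So P(type AB) = 1/2 per child.
P(not type AB) = 1/2 for one child; (1/2)^2 = 1/4.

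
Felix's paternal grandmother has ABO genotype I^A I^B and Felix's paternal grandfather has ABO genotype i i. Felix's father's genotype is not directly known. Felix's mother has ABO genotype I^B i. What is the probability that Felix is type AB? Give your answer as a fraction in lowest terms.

1/8

Felix's father's ABO genotype from I^A I^B × i i: 1/2 I^A i, 1/2 I^B i.
Crossing each possibility with the mother I^B i and summing P(type AB): 1/2·1/4 + 1/2·0 = 1/8.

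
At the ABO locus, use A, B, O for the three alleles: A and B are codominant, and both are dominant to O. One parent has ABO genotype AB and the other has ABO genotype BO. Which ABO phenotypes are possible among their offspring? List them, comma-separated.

Gametes from AB × BO give offspring ABO genotypes AB, AO, BB, BO, i.e. phenotypes A, B, AB.

A, B, AB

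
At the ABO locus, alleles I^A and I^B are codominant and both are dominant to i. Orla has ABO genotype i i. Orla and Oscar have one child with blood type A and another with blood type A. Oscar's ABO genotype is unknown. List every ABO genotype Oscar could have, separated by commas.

I^A I^A, I^A I^B, I^A i

For each candidate genotype of Oscar, check whether crossing it with i i can produce every observed child phenotype.
  I^A I^A → possible child types {A} ✓
  I^A I^B → possible child types {A, B} ✓
  I^A i → possible child types {O, A} ✓
  I^B I^B → possible child types {B} ✗
  I^B i → possible child types {O, B} ✗
  i i → possible child types {O} ✗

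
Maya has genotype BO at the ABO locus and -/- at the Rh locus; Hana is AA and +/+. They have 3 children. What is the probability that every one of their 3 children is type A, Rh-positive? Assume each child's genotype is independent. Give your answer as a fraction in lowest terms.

ABO cross BO × AA → 1/2 A, 1/2 AB.
Rh cross -/- × +/+ → 1 Rh+; so P(type A, Rh-positive) = 1/2 × 1 = 1/2 per child.
All 3 independent: (1/2)^3 = 1/8.

1/8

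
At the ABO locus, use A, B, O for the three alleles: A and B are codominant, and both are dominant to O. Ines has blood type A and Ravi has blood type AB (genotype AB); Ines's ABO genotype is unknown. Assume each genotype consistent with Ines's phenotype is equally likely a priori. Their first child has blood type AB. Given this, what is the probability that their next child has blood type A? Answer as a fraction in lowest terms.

1/2

Possible genotypes: Ines ∈ {AA, AO}; Ravi ∈ {AB}.
Weight each parental genotype pair by prior × P(type-AB child):
  AA × AB: posterior weight 2/3; P(next child type A) = 1/2.
  AO × AB: posterior weight 1/3; P(next child type A) = 1/2.
Weighted sum = 1/2.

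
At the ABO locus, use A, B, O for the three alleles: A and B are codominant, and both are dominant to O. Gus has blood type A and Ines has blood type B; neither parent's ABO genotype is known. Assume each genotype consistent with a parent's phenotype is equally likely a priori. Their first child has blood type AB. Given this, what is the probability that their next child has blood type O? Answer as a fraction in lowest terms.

1/36

Possible genotypes: Gus ∈ {AA, AO}; Ines ∈ {BB, BO}.
Weight each parental genotype pair by prior × P(type-AB child):
  AA × BB: posterior weight 4/9; P(next child type O) = 0.
  AA × BO: posterior weight 2/9; P(next child type O) = 0.
  AO × BB: posterior weight 2/9; P(next child type O) = 0.
  AO × BO: posterior weight 1/9; P(next child type O) = 1/4.
Weighted sum = 1/36.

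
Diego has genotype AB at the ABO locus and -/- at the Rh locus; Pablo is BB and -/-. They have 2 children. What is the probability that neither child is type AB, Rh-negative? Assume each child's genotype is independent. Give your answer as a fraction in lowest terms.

ABO cross AB × BB → 1/2 B, 1/2 AB.
Rh cross -/- × -/- → 1 Rh-; so P(type AB, Rh-negative) = 1/2 × 1 = 1/2 per child.
P(not type AB, Rh-negative) = 1/2 for one child; (1/2)^2 = 1/4.

1/4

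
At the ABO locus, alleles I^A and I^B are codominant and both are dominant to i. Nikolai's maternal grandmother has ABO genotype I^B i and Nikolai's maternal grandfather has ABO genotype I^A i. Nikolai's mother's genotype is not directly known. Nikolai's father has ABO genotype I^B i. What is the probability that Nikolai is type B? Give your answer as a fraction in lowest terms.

1/2

Nikolai's mother's ABO genotype from I^B i × I^A i: 1/4 I^A I^B, 1/4 I^A i, 1/4 I^B i, 1/4 i i.
Crossing each possibility with the father I^B i and summing P(type B): 1/4·1/2 + 1/4·1/4 + 1/4·3/4 + 1/4·1/2 = 1/2.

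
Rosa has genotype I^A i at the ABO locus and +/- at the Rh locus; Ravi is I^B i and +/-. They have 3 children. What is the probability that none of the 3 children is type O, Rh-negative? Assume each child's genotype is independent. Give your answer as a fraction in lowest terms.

ABO cross I^A i × I^B i → 1/4 O, 1/4 A, 1/4 B, 1/4 AB.
Rh cross +/- × +/- → 3/4 Rh+, 1/4 Rh-; so P(type O, Rh-negative) = 1/4 × 1/4 = 1/16 per child.
P(not type O, Rh-negative) = 15/16 for one child; (15/16)^3 = 3375/4096.

3375/4096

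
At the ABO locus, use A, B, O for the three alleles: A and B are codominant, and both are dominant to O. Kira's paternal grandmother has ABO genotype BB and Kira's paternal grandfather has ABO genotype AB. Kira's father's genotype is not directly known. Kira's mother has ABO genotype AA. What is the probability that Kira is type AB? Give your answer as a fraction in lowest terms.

Kira's father's ABO genotype from BB × AB: 1/2 AB, 1/2 BB.
Crossing each possibility with the mother AA and summing P(type AB): 1/2·1/2 + 1/2·1 = 3/4.

3/4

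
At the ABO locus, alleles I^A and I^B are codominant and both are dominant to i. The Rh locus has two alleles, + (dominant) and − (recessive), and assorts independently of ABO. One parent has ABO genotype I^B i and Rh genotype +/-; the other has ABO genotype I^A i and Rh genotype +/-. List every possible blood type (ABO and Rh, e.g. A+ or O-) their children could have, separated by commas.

Gametes from I^B i × I^A i give offspring ABO genotypes I^A I^B, I^A i, I^B i, i i, i.e. phenotypes O, A, B, AB.
Rh cross +/- × +/- → phenotypes Rh+, Rh-.
Combining independently: O+, O-, A+, A-, B+, B-, AB+, AB-.

O+, O-, A+, A-, B+, B-, AB+, AB-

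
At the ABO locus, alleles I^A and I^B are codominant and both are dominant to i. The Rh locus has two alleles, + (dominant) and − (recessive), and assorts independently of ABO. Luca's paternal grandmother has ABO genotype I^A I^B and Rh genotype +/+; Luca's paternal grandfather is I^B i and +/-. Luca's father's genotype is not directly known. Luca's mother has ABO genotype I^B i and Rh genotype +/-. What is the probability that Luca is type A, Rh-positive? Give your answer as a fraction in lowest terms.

Luca's father's ABO genotype from I^A I^B × I^B i: 1/4 I^A I^B, 1/4 I^A i, 1/4 I^B I^B, 1/4 I^B i.
Crossing each possibility with the mother I^B i and summing P(type A): 1/4·1/4 + 1/4·1/4 + 1/4·0 + 1/4·0 = 1/8.
Similarly for Rh via the father's Rh distribution: P(Rh+) = 7/8.
Independent loci: 1/8 × 7/8 = 7/64.

7/64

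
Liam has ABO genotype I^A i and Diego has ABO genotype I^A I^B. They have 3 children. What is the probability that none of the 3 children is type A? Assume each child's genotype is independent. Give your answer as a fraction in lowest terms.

1/8

ABO cross I^A i × I^A I^B → 1/2 A, 1/4 B, 1/4 AB.
So P(type A) = 1/2 per child.
P(not type A) = 1/2 for one child; (1/2)^3 = 1/8.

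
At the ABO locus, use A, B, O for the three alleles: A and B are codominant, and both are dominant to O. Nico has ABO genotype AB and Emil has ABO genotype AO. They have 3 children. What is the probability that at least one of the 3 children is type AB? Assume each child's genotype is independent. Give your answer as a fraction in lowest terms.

ABO cross AB × AO → 1/2 A, 1/4 B, 1/4 AB.
So P(type AB) = 1/4 per child.
P(none) = (3/4)^3 = 27/64; P(at least one) = 1 − 27/64 = 37/64.

37/64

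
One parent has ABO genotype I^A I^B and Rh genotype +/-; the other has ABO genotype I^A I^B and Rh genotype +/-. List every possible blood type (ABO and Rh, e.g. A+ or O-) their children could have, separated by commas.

A+, A-, B+, B-, AB+, AB-

Gametes from I^A I^B × I^A I^B give offspring ABO genotypes I^A I^A, I^A I^B, I^B I^B, i.e. phenotypes A, B, AB.
Rh cross +/- × +/- → phenotypes Rh+, Rh-.
Combining independently: A+, A-, B+, B-, AB+, AB-.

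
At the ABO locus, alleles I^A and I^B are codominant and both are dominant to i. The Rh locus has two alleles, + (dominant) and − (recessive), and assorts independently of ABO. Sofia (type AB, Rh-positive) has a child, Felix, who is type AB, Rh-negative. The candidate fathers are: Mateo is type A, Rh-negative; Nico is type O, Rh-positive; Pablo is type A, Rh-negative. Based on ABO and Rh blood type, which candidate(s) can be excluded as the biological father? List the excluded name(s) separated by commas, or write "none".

Nico

A candidate is excluded only if no genotype consistent with his phenotype could produce a type AB, Rh-negative child with a type AB, Rh-positive mother.
Nico (type O, Rh+): no genotype consistent with that phenotype can produce a type-AB Rh- child with a type-AB mother.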